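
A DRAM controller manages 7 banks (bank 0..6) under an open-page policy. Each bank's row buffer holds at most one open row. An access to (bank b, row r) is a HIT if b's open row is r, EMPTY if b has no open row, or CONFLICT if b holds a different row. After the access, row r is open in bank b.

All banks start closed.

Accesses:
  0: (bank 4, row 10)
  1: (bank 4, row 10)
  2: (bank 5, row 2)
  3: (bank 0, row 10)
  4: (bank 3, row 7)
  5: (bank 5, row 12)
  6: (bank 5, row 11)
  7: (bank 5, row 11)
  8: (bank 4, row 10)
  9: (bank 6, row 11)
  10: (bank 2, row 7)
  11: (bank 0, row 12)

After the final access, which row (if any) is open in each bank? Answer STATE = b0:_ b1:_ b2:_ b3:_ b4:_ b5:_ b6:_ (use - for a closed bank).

#0 (4,10) E
#1 (4,10) H  (was 10)
#2 (5,2) E
#3 (0,10) E
#4 (3,7) E
#5 (5,12) C  (was 2)
#6 (5,11) C  (was 12)
#7 (5,11) H  (was 11)
#8 (4,10) H  (was 10)
#9 (6,11) E
#10 (2,7) E
#11 (0,12) C  (was 10)

STATE = b0:12 b1:- b2:7 b3:7 b4:10 b5:11 b6:11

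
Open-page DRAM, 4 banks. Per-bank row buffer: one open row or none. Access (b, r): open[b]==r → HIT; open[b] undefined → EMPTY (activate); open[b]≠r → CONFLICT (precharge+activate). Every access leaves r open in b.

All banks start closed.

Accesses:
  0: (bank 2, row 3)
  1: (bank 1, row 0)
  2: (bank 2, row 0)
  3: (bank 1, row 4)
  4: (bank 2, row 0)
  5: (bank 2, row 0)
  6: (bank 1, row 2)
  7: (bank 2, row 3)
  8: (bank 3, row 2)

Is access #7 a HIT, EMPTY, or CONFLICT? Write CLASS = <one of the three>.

step 0: bank2 None->3 [EMPTY]
step 1: bank1 None->0 [EMPTY]
step 2: bank2 3->0 [CONFLICT]
step 3: bank1 0->4 [CONFLICT]
step 4: bank2 0->0 [HIT]
step 5: bank2 0->0 [HIT]
step 6: bank1 4->2 [CONFLICT]
step 7: bank2 0->3 [CONFLICT]
step 8: bank3 None->2 [EMPTY]

CLASS = CONFLICT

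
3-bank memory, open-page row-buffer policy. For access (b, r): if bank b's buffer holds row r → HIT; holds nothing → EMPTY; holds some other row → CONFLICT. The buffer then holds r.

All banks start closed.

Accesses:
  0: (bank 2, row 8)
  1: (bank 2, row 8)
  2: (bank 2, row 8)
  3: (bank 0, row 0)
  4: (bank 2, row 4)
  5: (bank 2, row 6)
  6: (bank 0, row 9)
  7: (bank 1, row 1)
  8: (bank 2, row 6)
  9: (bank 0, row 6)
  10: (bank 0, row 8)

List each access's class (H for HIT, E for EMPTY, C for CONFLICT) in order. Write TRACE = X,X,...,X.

TRACE = E,H,H,E,C,C,C,E,H,C,C

step 0: bank2 None->8 [EMPTY]
step 1: bank2 8->8 [HIT]
step 2: bank2 8->8 [HIT]
step 3: bank0 None->0 [EMPTY]
step 4: bank2 8->4 [CONFLICT]
step 5: bank2 4->6 [CONFLICT]
step 6: bank0 0->9 [CONFLICT]
step 7: bank1 None->1 [EMPTY]
step 8: bank2 6->6 [HIT]
step 9: bank0 9->6 [CONFLICT]
step 10: bank0 6->8 [CONFLICT]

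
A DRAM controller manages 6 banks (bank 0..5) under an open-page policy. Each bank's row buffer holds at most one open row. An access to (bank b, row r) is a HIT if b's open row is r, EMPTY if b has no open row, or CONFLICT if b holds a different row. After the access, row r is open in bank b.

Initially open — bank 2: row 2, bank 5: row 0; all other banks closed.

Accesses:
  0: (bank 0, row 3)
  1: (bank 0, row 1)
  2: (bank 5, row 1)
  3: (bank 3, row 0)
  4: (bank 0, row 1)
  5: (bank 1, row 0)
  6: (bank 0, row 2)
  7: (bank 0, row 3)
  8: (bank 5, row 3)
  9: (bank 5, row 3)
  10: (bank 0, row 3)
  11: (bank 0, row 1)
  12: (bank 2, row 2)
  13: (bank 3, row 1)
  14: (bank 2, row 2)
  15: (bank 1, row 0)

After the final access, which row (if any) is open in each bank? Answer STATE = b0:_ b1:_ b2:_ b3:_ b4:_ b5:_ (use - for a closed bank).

step 0: bank0 None->3 [EMPTY]
step 1: bank0 3->1 [CONFLICT]
step 2: bank5 0->1 [CONFLICT]
step 3: bank3 None->0 [EMPTY]
step 4: bank0 1->1 [HIT]
step 5: bank1 None->0 [EMPTY]
step 6: bank0 1->2 [CONFLICT]
step 7: bank0 2->3 [CONFLICT]
step 8: bank5 1->3 [CONFLICT]
step 9: bank5 3->3 [HIT]
step 10: bank0 3->3 [HIT]
step 11: bank0 3->1 [CONFLICT]
step 12: bank2 2->2 [HIT]
step 13: bank3 0->1 [CONFLICT]
step 14: bank2 2->2 [HIT]
step 15: bank1 0->0 [HIT]

STATE = b0:1 b1:0 b2:2 b3:1 b4:- b5:3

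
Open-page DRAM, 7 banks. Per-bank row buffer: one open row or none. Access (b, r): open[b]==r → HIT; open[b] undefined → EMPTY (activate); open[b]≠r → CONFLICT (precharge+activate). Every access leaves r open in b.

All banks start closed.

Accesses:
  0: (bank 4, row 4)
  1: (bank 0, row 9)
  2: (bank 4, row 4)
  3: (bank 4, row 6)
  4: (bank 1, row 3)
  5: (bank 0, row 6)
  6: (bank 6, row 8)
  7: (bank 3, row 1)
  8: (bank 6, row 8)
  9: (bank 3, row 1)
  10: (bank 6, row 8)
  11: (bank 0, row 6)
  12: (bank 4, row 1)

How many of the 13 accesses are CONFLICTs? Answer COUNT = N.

COUNT = 3

step 0: bank4 None->4 [EMPTY]
step 1: bank0 None->9 [EMPTY]
step 2: bank4 4->4 [HIT]
step 3: bank4 4->6 [CONFLICT]
step 4: bank1 None->3 [EMPTY]
step 5: bank0 9->6 [CONFLICT]
step 6: bank6 None->8 [EMPTY]
step 7: bank3 None->1 [EMPTY]
step 8: bank6 8->8 [HIT]
step 9: bank3 1->1 [HIT]
step 10: bank6 8->8 [HIT]
step 11: bank0 6->6 [HIT]
step 12: bank4 6->1 [CONFLICT]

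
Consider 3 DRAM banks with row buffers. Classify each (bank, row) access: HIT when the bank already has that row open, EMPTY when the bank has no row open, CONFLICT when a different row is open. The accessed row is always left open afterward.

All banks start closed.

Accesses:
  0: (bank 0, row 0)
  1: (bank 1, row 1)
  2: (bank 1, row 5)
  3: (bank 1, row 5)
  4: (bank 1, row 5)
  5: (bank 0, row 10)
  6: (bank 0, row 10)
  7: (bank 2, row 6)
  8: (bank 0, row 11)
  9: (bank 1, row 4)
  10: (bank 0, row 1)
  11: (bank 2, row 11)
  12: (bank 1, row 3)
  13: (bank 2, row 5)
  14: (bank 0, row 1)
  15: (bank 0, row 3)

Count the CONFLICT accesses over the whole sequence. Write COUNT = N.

COUNT = 9

#0 (0,0) E
#1 (1,1) E
#2 (1,5) C  (was 1)
#3 (1,5) H  (was 5)
#4 (1,5) H  (was 5)
#5 (0,10) C  (was 0)
#6 (0,10) H  (was 10)
#7 (2,6) E
#8 (0,11) C  (was 10)
#9 (1,4) C  (was 5)
#10 (0,1) C  (was 11)
#11 (2,11) C  (was 6)
#12 (1,3) C  (was 4)
#13 (2,5) C  (was 11)
#14 (0,1) H  (was 1)
#15 (0,3) C  (was 1)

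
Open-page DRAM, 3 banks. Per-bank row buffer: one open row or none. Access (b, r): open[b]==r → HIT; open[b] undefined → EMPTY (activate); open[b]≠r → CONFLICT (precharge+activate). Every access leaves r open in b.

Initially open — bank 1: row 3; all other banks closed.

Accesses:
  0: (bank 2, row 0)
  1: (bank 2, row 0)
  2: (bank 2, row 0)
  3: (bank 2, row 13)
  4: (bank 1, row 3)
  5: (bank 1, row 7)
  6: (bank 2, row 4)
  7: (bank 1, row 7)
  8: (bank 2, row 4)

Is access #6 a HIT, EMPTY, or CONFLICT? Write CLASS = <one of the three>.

CLASS = CONFLICT

step 0: bank2 None->0 [EMPTY]
step 1: bank2 0->0 [HIT]
step 2: bank2 0->0 [HIT]
step 3: bank2 0->13 [CONFLICT]
step 4: bank1 3->3 [HIT]
step 5: bank1 3->7 [CONFLICT]
step 6: bank2 13->4 [CONFLICT]
step 7: bank1 7->7 [HIT]
step 8: bank2 4->4 [HIT]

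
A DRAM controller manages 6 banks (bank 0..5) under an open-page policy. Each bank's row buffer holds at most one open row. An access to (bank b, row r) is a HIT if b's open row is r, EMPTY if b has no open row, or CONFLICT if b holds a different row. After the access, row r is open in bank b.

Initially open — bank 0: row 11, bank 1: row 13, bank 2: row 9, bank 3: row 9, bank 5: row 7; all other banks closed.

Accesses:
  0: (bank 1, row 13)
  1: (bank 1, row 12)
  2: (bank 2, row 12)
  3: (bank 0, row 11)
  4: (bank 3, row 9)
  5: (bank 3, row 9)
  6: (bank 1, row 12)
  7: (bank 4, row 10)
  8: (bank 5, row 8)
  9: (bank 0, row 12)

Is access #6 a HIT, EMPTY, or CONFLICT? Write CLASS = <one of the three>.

CLASS = HIT

  [0] b1 r13: had r13 ⇒ H
  [1] b1 r12: had r13 ⇒ C
  [2] b2 r12: had r9 ⇒ C
  [3] b0 r11: had r11 ⇒ H
  [4] b3 r9: had r9 ⇒ H
  [5] b3 r9: had r9 ⇒ H
  [6] b1 r12: had r12 ⇒ H
  [7] b4 r10: no row ⇒ E
  [8] b5 r8: had r7 ⇒ C
  [9] b0 r12: had r11 ⇒ C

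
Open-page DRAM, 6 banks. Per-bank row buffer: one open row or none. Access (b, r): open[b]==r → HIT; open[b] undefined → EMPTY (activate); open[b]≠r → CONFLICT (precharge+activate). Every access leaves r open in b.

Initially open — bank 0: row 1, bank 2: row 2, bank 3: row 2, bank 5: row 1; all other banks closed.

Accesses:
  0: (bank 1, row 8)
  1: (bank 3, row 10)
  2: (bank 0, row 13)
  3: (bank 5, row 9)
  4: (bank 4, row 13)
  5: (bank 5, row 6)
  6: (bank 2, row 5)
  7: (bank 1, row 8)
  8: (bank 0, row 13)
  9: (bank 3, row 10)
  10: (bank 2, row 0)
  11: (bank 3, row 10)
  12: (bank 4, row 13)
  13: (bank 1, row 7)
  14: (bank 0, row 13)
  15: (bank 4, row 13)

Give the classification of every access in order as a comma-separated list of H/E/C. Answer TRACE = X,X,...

  [0] b1 r8: no row ⇒ E
  [1] b3 r10: had r2 ⇒ C
  [2] b0 r13: had r1 ⇒ C
  [3] b5 r9: had r1 ⇒ C
  [4] b4 r13: no row ⇒ E
  [5] b5 r6: had r9 ⇒ C
  [6] b2 r5: had r2 ⇒ C
  [7] b1 r8: had r8 ⇒ H
  [8] b0 r13: had r13 ⇒ H
  [9] b3 r10: had r10 ⇒ H
  [10] b2 r0: had r5 ⇒ C
  [11] b3 r10: had r10 ⇒ H
  [12] b4 r13: had r13 ⇒ H
  [13] b1 r7: had r8 ⇒ C
  [14] b0 r13: had r13 ⇒ H
  [15] b4 r13: had r13 ⇒ H

TRACE = E,C,C,C,E,C,C,H,H,H,C,H,H,C,H,H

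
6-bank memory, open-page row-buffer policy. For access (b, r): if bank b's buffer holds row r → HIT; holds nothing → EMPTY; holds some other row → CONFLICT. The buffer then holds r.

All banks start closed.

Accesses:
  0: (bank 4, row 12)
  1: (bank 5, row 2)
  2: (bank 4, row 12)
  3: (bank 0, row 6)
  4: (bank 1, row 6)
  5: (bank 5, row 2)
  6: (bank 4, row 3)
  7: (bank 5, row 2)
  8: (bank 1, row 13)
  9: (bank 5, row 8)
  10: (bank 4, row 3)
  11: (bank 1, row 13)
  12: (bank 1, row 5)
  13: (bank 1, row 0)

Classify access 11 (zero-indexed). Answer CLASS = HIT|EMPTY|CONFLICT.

CLASS = HIT

  [0] b4 r12: no row ⇒ E
  [1] b5 r2: no row ⇒ E
  [2] b4 r12: had r12 ⇒ H
  [3] b0 r6: no row ⇒ E
  [4] b1 r6: no row ⇒ E
  [5] b5 r2: had r2 ⇒ H
  [6] b4 r3: had r12 ⇒ C
  [7] b5 r2: had r2 ⇒ H
  [8] b1 r13: had r6 ⇒ C
  [9] b5 r8: had r2 ⇒ C
  [10] b4 r3: had r3 ⇒ H
  [11] b1 r13: had r13 ⇒ H
  [12] b1 r5: had r13 ⇒ C
  [13] b1 r0: had r5 ⇒ C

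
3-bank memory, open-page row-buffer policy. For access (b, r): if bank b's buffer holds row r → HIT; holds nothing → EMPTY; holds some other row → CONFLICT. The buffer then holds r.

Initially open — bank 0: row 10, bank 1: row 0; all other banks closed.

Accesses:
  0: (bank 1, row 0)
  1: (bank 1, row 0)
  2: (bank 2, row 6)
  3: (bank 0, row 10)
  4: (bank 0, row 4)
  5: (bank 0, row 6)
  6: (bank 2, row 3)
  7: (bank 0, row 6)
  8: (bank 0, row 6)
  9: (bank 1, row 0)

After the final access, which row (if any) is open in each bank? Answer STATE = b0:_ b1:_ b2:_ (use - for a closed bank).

STATE = b0:6 b1:0 b2:3

0: bank 1 row 0 — prev 0 → HIT
1: bank 1 row 0 — prev 0 → HIT
2: bank 2 row 6 — prev None → EMPTY
3: bank 0 row 10 — prev 10 → HIT
4: bank 0 row 4 — prev 10 → CONFLICT
5: bank 0 row 6 — prev 4 → CONFLICT
6: bank 2 row 3 — prev 6 → CONFLICT
7: bank 0 row 6 — prev 6 → HIT
8: bank 0 row 6 — prev 6 → HIT
9: bank 1 row 0 — prev 0 → HIT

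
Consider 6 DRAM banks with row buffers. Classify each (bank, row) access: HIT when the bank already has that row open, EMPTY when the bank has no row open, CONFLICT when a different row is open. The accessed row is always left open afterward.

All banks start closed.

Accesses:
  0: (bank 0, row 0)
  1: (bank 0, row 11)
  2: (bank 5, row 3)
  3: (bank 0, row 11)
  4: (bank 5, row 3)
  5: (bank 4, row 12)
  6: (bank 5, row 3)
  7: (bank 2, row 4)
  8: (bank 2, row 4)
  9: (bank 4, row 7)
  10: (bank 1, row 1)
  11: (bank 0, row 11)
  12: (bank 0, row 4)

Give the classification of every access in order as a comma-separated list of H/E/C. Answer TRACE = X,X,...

TRACE = E,C,E,H,H,E,H,E,H,C,E,H,C

  [0] b0 r0: no row ⇒ E
  [1] b0 r11: had r0 ⇒ C
  [2] b5 r3: no row ⇒ E
  [3] b0 r11: had r11 ⇒ H
  [4] b5 r3: had r3 ⇒ H
  [5] b4 r12: no row ⇒ E
  [6] b5 r3: had r3 ⇒ H
  [7] b2 r4: no row ⇒ E
  [8] b2 r4: had r4 ⇒ H
  [9] b4 r7: had r12 ⇒ C
  [10] b1 r1: no row ⇒ E
  [11] b0 r11: had r11 ⇒ H
  [12] b0 r4: had r11 ⇒ C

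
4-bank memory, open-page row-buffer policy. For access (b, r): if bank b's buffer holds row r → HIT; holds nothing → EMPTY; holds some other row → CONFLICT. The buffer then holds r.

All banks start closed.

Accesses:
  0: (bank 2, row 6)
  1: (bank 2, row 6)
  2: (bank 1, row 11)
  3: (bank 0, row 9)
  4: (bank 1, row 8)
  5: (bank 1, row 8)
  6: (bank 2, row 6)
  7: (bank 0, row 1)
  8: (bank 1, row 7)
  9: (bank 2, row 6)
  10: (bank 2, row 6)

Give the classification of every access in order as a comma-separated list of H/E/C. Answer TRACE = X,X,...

0: bank 2 row 6 — prev None → EMPTY
1: bank 2 row 6 — prev 6 → HIT
2: bank 1 row 11 — prev None → EMPTY
3: bank 0 row 9 — prev None → EMPTY
4: bank 1 row 8 — prev 11 → CONFLICT
5: bank 1 row 8 — prev 8 → HIT
6: bank 2 row 6 — prev 6 → HIT
7: bank 0 row 1 — prev 9 → CONFLICT
8: bank 1 row 7 — prev 8 → CONFLICT
9: bank 2 row 6 — prev 6 → HIT
10: bank 2 row 6 — prev 6 → HIT

TRACE = E,H,E,E,C,H,H,C,C,H,H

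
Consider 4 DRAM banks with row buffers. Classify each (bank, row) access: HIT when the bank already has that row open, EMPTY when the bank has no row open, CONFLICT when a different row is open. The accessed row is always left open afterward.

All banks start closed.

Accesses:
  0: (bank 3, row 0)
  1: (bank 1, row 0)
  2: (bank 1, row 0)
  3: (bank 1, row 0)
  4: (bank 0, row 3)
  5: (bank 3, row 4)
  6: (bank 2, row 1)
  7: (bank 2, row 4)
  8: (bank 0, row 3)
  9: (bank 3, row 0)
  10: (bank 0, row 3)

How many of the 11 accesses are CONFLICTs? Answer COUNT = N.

COUNT = 3

0: bank 3 row 0 — prev None → EMPTY
1: bank 1 row 0 — prev None → EMPTY
2: bank 1 row 0 — prev 0 → HIT
3: bank 1 row 0 — prev 0 → HIT
4: bank 0 row 3 — prev None → EMPTY
5: bank 3 row 4 — prev 0 → CONFLICT
6: bank 2 row 1 — prev None → EMPTY
7: bank 2 row 4 — prev 1 → CONFLICT
8: bank 0 row 3 — prev 3 → HIT
9: bank 3 row 0 — prev 4 → CONFLICT
10: bank 0 row 3 — prev 3 → HIT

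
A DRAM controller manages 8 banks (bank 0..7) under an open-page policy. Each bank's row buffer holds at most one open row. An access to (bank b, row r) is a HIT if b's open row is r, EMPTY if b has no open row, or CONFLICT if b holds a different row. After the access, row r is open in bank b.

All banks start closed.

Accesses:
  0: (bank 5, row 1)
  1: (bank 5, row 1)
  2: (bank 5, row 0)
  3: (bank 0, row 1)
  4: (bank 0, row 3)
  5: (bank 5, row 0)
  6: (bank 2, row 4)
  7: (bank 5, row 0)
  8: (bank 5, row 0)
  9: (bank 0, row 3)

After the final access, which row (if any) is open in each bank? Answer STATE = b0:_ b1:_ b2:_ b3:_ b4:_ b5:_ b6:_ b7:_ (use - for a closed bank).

STATE = b0:3 b1:- b2:4 b3:- b4:- b5:0 b6:- b7:-

#0 (5,1) E
#1 (5,1) H  (was 1)
#2 (5,0) C  (was 1)
#3 (0,1) E
#4 (0,3) C  (was 1)
#5 (5,0) H  (was 0)
#6 (2,4) E
#7 (5,0) H  (was 0)
#8 (5,0) H  (was 0)
#9 (0,3) H  (was 3)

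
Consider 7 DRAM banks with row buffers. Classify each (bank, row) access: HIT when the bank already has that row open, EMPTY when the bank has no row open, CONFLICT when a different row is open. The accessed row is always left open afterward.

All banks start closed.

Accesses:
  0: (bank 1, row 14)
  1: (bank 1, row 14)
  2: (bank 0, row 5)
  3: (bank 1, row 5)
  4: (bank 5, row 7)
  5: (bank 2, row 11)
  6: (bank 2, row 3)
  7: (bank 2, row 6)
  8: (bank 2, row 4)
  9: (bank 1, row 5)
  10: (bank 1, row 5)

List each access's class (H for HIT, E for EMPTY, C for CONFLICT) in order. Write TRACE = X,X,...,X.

#0 (1,14) E
#1 (1,14) H  (was 14)
#2 (0,5) E
#3 (1,5) C  (was 14)
#4 (5,7) E
#5 (2,11) E
#6 (2,3) C  (was 11)
#7 (2,6) C  (was 3)
#8 (2,4) C  (was 6)
#9 (1,5) H  (was 5)
#10 (1,5) H  (was 5)

TRACE = E,H,E,C,E,E,C,C,C,H,H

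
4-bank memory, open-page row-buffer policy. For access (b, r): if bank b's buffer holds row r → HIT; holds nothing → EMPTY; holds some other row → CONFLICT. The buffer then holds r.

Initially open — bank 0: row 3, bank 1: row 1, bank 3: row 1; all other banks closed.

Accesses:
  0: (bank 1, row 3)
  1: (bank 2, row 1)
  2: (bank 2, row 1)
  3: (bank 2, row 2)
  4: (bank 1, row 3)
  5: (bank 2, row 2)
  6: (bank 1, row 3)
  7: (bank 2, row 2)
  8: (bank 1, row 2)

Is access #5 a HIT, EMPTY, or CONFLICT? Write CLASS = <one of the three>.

  [0] b1 r3: had r1 ⇒ C
  [1] b2 r1: no row ⇒ E
  [2] b2 r1: had r1 ⇒ H
  [3] b2 r2: had r1 ⇒ C
  [4] b1 r3: had r3 ⇒ H
  [5] b2 r2: had r2 ⇒ H
  [6] b1 r3: had r3 ⇒ H
  [7] b2 r2: had r2 ⇒ H
  [8] b1 r2: had r3 ⇒ C

CLASS = HIT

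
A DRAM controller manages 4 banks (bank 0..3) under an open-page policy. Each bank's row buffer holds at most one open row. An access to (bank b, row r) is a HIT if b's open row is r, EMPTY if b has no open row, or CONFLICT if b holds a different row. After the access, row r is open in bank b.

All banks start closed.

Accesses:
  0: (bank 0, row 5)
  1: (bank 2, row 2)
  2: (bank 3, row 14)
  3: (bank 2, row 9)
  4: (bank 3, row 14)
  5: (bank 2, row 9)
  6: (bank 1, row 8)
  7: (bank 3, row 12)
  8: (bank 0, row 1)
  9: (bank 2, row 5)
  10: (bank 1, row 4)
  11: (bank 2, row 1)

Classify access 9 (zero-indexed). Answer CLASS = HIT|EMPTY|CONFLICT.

CLASS = CONFLICT

step 0: bank0 None->5 [EMPTY]
step 1: bank2 None->2 [EMPTY]
step 2: bank3 None->14 [EMPTY]
step 3: bank2 2->9 [CONFLICT]
step 4: bank3 14->14 [HIT]
step 5: bank2 9->9 [HIT]
step 6: bank1 None->8 [EMPTY]
step 7: bank3 14->12 [CONFLICT]
step 8: bank0 5->1 [CONFLICT]
step 9: bank2 9->5 [CONFLICT]
step 10: bank1 8->4 [CONFLICT]
step 11: bank2 5->1 [CONFLICT]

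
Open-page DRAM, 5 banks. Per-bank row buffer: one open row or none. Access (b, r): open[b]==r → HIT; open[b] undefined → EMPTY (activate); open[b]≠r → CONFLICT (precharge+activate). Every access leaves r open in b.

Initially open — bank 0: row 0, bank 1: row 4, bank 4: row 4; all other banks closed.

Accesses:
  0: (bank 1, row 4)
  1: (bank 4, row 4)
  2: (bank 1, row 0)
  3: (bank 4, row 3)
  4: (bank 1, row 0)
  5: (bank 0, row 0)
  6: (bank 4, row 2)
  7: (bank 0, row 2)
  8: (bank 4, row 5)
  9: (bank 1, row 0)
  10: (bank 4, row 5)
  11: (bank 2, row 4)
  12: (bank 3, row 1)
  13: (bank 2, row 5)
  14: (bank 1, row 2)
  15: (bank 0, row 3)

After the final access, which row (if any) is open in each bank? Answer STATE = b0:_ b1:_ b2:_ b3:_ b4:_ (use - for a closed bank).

STATE = b0:3 b1:2 b2:5 b3:1 b4:5

  [0] b1 r4: had r4 ⇒ H
  [1] b4 r4: had r4 ⇒ H
  [2] b1 r0: had r4 ⇒ C
  [3] b4 r3: had r4 ⇒ C
  [4] b1 r0: had r0 ⇒ H
  [5] b0 r0: had r0 ⇒ H
  [6] b4 r2: had r3 ⇒ C
  [7] b0 r2: had r0 ⇒ C
  [8] b4 r5: had r2 ⇒ C
  [9] b1 r0: had r0 ⇒ H
  [10] b4 r5: had r5 ⇒ H
  [11] b2 r4: no row ⇒ E
  [12] b3 r1: no row ⇒ E
  [13] b2 r5: had r4 ⇒ C
  [14] b1 r2: had r0 ⇒ C
  [15] b0 r3: had r2 ⇒ C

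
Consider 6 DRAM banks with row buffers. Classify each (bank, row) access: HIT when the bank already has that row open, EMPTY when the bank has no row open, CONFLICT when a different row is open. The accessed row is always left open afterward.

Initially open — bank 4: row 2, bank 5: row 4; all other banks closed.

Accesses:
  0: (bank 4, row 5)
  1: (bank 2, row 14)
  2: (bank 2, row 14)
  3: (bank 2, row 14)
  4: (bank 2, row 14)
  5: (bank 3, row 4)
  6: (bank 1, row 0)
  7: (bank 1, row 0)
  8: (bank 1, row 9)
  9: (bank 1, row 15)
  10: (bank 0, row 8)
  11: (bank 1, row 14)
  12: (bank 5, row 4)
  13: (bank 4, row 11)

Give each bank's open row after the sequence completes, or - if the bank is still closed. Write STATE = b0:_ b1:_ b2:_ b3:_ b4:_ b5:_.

  [0] b4 r5: had r2 ⇒ C
  [1] b2 r14: no row ⇒ E
  [2] b2 r14: had r14 ⇒ H
  [3] b2 r14: had r14 ⇒ H
  [4] b2 r14: had r14 ⇒ H
  [5] b3 r4: no row ⇒ E
  [6] b1 r0: no row ⇒ E
  [7] b1 r0: had r0 ⇒ H
  [8] b1 r9: had r0 ⇒ C
  [9] b1 r15: had r9 ⇒ C
  [10] b0 r8: no row ⇒ E
  [11] b1 r14: had r15 ⇒ C
  [12] b5 r4: had r4 ⇒ H
  [13] b4 r11: had r5 ⇒ C

STATE = b0:8 b1:14 b2:14 b3:4 b4:11 b5:4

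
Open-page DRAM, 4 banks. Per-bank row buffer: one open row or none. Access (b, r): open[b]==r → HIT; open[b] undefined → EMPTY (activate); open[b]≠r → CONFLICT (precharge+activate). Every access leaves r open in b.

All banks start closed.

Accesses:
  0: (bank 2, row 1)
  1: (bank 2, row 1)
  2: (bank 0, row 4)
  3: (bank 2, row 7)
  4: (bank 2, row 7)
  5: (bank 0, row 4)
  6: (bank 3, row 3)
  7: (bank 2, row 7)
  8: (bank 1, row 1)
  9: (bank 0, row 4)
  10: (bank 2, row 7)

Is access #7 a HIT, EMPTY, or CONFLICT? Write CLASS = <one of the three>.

CLASS = HIT

#0 (2,1) E
#1 (2,1) H  (was 1)
#2 (0,4) E
#3 (2,7) C  (was 1)
#4 (2,7) H  (was 7)
#5 (0,4) H  (was 4)
#6 (3,3) E
#7 (2,7) H  (was 7)
#8 (1,1) E
#9 (0,4) H  (was 4)
#10 (2,7) H  (was 7)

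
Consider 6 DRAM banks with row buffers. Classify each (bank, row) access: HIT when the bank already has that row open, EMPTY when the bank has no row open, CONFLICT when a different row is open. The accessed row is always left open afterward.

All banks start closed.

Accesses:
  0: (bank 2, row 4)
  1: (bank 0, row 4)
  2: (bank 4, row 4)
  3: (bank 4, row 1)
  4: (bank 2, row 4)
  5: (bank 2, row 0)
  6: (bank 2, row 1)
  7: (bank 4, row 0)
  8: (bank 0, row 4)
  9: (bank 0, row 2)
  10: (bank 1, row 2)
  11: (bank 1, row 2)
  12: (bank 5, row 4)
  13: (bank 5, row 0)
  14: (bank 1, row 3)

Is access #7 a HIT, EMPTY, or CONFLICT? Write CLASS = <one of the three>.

CLASS = CONFLICT

0: bank 2 row 4 — prev None → EMPTY
1: bank 0 row 4 — prev None → EMPTY
2: bank 4 row 4 — prev None → EMPTY
3: bank 4 row 1 — prev 4 → CONFLICT
4: bank 2 row 4 — prev 4 → HIT
5: bank 2 row 0 — prev 4 → CONFLICT
6: bank 2 row 1 — prev 0 → CONFLICT
7: bank 4 row 0 — prev 1 → CONFLICT
8: bank 0 row 4 — prev 4 → HIT
9: bank 0 row 2 — prev 4 → CONFLICT
10: bank 1 row 2 — prev None → EMPTY
11: bank 1 row 2 — prev 2 → HIT
12: bank 5 row 4 — prev None → EMPTY
13: bank 5 row 0 — prev 4 → CONFLICT
14: bank 1 row 3 — prev 2 → CONFLICT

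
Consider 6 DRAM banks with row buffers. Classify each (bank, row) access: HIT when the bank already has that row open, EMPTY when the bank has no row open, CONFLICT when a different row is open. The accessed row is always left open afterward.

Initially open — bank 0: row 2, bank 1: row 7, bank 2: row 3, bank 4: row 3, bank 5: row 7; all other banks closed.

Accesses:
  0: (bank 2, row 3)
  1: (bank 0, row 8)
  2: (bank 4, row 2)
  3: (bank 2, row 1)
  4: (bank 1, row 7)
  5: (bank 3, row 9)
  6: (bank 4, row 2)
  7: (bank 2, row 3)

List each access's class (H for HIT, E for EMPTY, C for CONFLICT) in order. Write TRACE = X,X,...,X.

TRACE = H,C,C,C,H,E,H,C

0: bank 2 row 3 — prev 3 → HIT
1: bank 0 row 8 — prev 2 → CONFLICT
2: bank 4 row 2 — prev 3 → CONFLICT
3: bank 2 row 1 — prev 3 → CONFLICT
4: bank 1 row 7 — prev 7 → HIT
5: bank 3 row 9 — prev None → EMPTY
6: bank 4 row 2 — prev 2 → HIT
7: bank 2 row 3 — prev 1 → CONFLICT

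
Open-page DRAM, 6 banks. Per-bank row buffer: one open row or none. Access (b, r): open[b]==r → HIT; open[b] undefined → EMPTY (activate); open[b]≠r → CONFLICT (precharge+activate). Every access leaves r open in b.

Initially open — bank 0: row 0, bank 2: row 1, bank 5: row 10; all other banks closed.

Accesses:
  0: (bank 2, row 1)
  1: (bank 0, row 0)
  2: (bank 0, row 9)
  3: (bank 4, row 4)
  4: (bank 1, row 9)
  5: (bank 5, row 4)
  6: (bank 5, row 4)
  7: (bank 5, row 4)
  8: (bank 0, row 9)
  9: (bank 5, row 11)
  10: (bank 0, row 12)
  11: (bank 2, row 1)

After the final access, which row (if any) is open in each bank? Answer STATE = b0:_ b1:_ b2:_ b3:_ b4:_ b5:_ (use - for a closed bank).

0: bank 2 row 1 — prev 1 → HIT
1: bank 0 row 0 — prev 0 → HIT
2: bank 0 row 9 — prev 0 → CONFLICT
3: bank 4 row 4 — prev None → EMPTY
4: bank 1 row 9 — prev None → EMPTY
5: bank 5 row 4 — prev 10 → CONFLICT
6: bank 5 row 4 — prev 4 → HIT
7: bank 5 row 4 — prev 4 → HIT
8: bank 0 row 9 — prev 9 → HIT
9: bank 5 row 11 — prev 4 → CONFLICT
10: bank 0 row 12 — prev 9 → CONFLICT
11: bank 2 row 1 — prev 1 → HIT

STATE = b0:12 b1:9 b2:1 b3:- b4:4 b5:11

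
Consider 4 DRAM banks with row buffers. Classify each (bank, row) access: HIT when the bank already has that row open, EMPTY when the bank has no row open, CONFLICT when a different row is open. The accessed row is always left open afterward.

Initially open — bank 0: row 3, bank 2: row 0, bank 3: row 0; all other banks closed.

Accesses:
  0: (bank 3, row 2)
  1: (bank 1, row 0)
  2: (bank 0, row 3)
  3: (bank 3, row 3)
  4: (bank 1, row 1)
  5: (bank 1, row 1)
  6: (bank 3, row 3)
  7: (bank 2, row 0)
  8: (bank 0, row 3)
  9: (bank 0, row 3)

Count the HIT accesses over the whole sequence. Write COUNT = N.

COUNT = 6

#0 (3,2) C  (was 0)
#1 (1,0) E
#2 (0,3) H  (was 3)
#3 (3,3) C  (was 2)
#4 (1,1) C  (was 0)
#5 (1,1) H  (was 1)
#6 (3,3) H  (was 3)
#7 (2,0) H  (was 0)
#8 (0,3) H  (was 3)
#9 (0,3) H  (was 3)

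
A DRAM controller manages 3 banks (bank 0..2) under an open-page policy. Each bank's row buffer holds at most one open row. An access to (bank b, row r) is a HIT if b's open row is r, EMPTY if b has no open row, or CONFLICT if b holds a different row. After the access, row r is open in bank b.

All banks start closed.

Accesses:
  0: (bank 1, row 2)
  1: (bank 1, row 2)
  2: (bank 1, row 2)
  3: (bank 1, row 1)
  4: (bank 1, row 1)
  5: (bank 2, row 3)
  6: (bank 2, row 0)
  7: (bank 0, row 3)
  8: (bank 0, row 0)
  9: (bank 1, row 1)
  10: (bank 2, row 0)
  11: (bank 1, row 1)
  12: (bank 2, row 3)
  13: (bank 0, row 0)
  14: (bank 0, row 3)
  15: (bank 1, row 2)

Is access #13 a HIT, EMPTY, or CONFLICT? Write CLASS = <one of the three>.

step 0: bank1 None->2 [EMPTY]
step 1: bank1 2->2 [HIT]
step 2: bank1 2->2 [HIT]
step 3: bank1 2->1 [CONFLICT]
step 4: bank1 1->1 [HIT]
step 5: bank2 None->3 [EMPTY]
step 6: bank2 3->0 [CONFLICT]
step 7: bank0 None->3 [EMPTY]
step 8: bank0 3->0 [CONFLICT]
step 9: bank1 1->1 [HIT]
step 10: bank2 0->0 [HIT]
step 11: bank1 1->1 [HIT]
step 12: bank2 0->3 [CONFLICT]
step 13: bank0 0->0 [HIT]
step 14: bank0 0->3 [CONFLICT]
step 15: bank1 1->2 [CONFLICT]

CLASS = HIT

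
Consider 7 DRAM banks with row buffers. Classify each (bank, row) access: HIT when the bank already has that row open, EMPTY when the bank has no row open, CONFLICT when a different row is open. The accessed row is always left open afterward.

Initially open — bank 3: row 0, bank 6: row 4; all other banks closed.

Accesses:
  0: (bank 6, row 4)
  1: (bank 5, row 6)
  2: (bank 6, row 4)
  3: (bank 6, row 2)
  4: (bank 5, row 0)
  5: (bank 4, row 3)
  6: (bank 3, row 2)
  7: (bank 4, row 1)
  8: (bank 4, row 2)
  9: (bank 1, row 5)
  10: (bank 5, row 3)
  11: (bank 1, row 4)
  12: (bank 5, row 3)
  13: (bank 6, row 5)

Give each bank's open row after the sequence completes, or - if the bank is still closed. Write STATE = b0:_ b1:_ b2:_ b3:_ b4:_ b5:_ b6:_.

  [0] b6 r4: had r4 ⇒ H
  [1] b5 r6: no row ⇒ E
  [2] b6 r4: had r4 ⇒ H
  [3] b6 r2: had r4 ⇒ C
  [4] b5 r0: had r6 ⇒ C
  [5] b4 r3: no row ⇒ E
  [6] b3 r2: had r0 ⇒ C
  [7] b4 r1: had r3 ⇒ C
  [8] b4 r2: had r1 ⇒ C
  [9] b1 r5: no row ⇒ E
  [10] b5 r3: had r0 ⇒ C
  [11] b1 r4: had r5 ⇒ C
  [12] b5 r3: had r3 ⇒ H
  [13] b6 r5: had r2 ⇒ C

STATE = b0:- b1:4 b2:- b3:2 b4:2 b5:3 b6:5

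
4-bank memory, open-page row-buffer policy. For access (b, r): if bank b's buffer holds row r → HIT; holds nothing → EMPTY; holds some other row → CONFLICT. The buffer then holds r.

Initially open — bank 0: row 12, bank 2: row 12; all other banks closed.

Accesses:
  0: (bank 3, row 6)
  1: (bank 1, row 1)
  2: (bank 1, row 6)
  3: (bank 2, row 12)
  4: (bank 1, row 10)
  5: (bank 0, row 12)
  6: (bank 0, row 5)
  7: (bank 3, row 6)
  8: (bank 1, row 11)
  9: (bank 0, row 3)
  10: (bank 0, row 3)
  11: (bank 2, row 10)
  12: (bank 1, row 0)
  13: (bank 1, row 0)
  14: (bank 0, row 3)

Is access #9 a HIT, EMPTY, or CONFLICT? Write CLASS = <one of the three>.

CLASS = CONFLICT

0: bank 3 row 6 — prev None → EMPTY
1: bank 1 row 1 — prev None → EMPTY
2: bank 1 row 6 — prev 1 → CONFLICT
3: bank 2 row 12 — prev 12 → HIT
4: bank 1 row 10 — prev 6 → CONFLICT
5: bank 0 row 12 — prev 12 → HIT
6: bank 0 row 5 — prev 12 → CONFLICT
7: bank 3 row 6 — prev 6 → HIT
8: bank 1 row 11 — prev 10 → CONFLICT
9: bank 0 row 3 — prev 5 → CONFLICT
10: bank 0 row 3 — prev 3 → HIT
11: bank 2 row 10 — prev 12 → CONFLICT
12: bank 1 row 0 — prev 11 → CONFLICT
13: bank 1 row 0 — prev 0 → HIT
14: bank 0 row 3 — prev 3 → HIT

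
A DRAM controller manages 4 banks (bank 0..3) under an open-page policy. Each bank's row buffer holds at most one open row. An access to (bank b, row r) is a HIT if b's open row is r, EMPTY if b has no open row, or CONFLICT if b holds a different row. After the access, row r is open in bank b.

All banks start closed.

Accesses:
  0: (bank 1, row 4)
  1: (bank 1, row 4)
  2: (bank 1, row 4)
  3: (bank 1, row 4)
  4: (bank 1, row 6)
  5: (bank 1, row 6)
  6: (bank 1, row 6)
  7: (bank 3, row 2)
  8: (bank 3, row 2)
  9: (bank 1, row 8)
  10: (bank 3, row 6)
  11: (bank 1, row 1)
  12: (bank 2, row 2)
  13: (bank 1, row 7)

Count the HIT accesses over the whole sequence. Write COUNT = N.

COUNT = 6

0: bank 1 row 4 — prev None → EMPTY
1: bank 1 row 4 — prev 4 → HIT
2: bank 1 row 4 — prev 4 → HIT
3: bank 1 row 4 — prev 4 → HIT
4: bank 1 row 6 — prev 4 → CONFLICT
5: bank 1 row 6 — prev 6 → HIT
6: bank 1 row 6 — prev 6 → HIT
7: bank 3 row 2 — prev None → EMPTY
8: bank 3 row 2 — prev 2 → HIT
9: bank 1 row 8 — prev 6 → CONFLICT
10: bank 3 row 6 — prev 2 → CONFLICT
11: bank 1 row 1 — prev 8 → CONFLICT
12: bank 2 row 2 — prev None → EMPTY
13: bank 1 row 7 — prev 1 → CONFLICT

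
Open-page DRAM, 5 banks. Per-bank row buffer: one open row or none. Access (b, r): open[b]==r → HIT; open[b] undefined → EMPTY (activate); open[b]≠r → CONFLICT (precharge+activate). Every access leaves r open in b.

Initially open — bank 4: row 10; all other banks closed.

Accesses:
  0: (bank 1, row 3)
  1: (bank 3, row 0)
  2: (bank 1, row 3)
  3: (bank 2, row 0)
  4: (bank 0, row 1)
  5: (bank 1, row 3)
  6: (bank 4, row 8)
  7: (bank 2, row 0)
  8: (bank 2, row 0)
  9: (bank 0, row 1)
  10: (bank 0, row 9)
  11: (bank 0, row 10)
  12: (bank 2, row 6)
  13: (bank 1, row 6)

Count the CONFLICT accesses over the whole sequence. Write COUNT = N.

  [0] b1 r3: no row ⇒ E
  [1] b3 r0: no row ⇒ E
  [2] b1 r3: had r3 ⇒ H
  [3] b2 r0: no row ⇒ E
  [4] b0 r1: no row ⇒ E
  [5] b1 r3: had r3 ⇒ H
  [6] b4 r8: had r10 ⇒ C
  [7] b2 r0: had r0 ⇒ H
  [8] b2 r0: had r0 ⇒ H
  [9] b0 r1: had r1 ⇒ H
  [10] b0 r9: had r1 ⇒ C
  [11] b0 r10: had r9 ⇒ C
  [12] b2 r6: had r0 ⇒ C
  [13] b1 r6: had r3 ⇒ C

COUNT = 5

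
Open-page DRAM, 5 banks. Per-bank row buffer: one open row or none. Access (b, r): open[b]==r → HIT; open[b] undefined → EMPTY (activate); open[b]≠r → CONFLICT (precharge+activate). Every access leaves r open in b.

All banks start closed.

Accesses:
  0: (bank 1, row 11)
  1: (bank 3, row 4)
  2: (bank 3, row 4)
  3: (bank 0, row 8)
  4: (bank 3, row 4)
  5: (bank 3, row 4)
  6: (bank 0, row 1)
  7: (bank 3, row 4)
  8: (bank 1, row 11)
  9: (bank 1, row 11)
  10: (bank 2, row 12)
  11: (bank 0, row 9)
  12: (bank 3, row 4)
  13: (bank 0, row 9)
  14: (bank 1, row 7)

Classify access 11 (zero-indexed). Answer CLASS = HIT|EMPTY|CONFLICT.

step 0: bank1 None->11 [EMPTY]
step 1: bank3 None->4 [EMPTY]
step 2: bank3 4->4 [HIT]
step 3: bank0 None->8 [EMPTY]
step 4: bank3 4->4 [HIT]
step 5: bank3 4->4 [HIT]
step 6: bank0 8->1 [CONFLICT]
step 7: bank3 4->4 [HIT]
step 8: bank1 11->11 [HIT]
step 9: bank1 11->11 [HIT]
step 10: bank2 None->12 [EMPTY]
step 11: bank0 1->9 [CONFLICT]
step 12: bank3 4->4 [HIT]
step 13: bank0 9->9 [HIT]
step 14: bank1 11->7 [CONFLICT]

CLASS = CONFLICT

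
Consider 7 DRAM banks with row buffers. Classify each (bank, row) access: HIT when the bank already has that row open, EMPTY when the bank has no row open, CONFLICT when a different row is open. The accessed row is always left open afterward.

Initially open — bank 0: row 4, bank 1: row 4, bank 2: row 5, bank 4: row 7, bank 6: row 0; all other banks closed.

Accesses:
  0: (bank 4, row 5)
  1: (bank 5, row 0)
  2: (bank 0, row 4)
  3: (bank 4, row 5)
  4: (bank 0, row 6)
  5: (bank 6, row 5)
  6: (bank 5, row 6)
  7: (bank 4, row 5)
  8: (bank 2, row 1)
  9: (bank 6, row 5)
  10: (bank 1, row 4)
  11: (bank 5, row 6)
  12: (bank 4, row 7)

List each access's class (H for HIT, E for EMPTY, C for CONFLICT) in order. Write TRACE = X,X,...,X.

TRACE = C,E,H,H,C,C,C,H,C,H,H,H,C

0: bank 4 row 5 — prev 7 → CONFLICT
1: bank 5 row 0 — prev None → EMPTY
2: bank 0 row 4 — prev 4 → HIT
3: bank 4 row 5 — prev 5 → HIT
4: bank 0 row 6 — prev 4 → CONFLICT
5: bank 6 row 5 — prev 0 → CONFLICT
6: bank 5 row 6 — prev 0 → CONFLICT
7: bank 4 row 5 — prev 5 → HIT
8: bank 2 row 1 — prev 5 → CONFLICT
9: bank 6 row 5 — prev 5 → HIT
10: bank 1 row 4 — prev 4 → HIT
11: bank 5 row 6 — prev 6 → HIT
12: bank 4 row 7 — prev 5 → CONFLICT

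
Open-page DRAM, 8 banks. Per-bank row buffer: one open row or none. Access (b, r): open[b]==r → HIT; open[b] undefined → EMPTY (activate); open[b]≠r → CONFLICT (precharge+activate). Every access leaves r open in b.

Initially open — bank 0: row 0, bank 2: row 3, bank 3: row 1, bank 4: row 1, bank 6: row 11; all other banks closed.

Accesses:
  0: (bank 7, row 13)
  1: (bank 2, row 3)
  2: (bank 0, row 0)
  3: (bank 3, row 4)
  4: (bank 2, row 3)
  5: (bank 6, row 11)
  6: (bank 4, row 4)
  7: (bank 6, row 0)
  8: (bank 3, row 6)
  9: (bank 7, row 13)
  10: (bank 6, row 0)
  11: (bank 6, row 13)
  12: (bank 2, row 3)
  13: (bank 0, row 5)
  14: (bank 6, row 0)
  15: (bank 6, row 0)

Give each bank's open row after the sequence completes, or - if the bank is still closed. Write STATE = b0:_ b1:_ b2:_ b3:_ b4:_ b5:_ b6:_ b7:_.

STATE = b0:5 b1:- b2:3 b3:6 b4:4 b5:- b6:0 b7:13

step 0: bank7 None->13 [EMPTY]
step 1: bank2 3->3 [HIT]
step 2: bank0 0->0 [HIT]
step 3: bank3 1->4 [CONFLICT]
step 4: bank2 3->3 [HIT]
step 5: bank6 11->11 [HIT]
step 6: bank4 1->4 [CONFLICT]
step 7: bank6 11->0 [CONFLICT]
step 8: bank3 4->6 [CONFLICT]
step 9: bank7 13->13 [HIT]
step 10: bank6 0->0 [HIT]
step 11: bank6 0->13 [CONFLICT]
step 12: bank2 3->3 [HIT]
step 13: bank0 0->5 [CONFLICT]
step 14: bank6 13->0 [CONFLICT]
step 15: bank6 0->0 [HIT]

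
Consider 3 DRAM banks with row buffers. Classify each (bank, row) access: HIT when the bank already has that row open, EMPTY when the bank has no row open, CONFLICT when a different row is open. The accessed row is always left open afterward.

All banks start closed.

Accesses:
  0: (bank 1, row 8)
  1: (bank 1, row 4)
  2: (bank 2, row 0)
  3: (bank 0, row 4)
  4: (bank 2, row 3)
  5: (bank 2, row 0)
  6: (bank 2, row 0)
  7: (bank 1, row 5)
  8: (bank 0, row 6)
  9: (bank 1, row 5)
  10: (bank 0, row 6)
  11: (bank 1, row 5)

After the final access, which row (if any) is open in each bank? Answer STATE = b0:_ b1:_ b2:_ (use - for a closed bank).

STATE = b0:6 b1:5 b2:0

0: bank 1 row 8 — prev None → EMPTY
1: bank 1 row 4 — prev 8 → CONFLICT
2: bank 2 row 0 — prev None → EMPTY
3: bank 0 row 4 — prev None → EMPTY
4: bank 2 row 3 — prev 0 → CONFLICT
5: bank 2 row 0 — prev 3 → CONFLICT
6: bank 2 row 0 — prev 0 → HIT
7: bank 1 row 5 — prev 4 → CONFLICT
8: bank 0 row 6 — prev 4 → CONFLICT
9: bank 1 row 5 — prev 5 → HIT
10: bank 0 row 6 — prev 6 → HIT
11: bank 1 row 5 — prev 5 → HIT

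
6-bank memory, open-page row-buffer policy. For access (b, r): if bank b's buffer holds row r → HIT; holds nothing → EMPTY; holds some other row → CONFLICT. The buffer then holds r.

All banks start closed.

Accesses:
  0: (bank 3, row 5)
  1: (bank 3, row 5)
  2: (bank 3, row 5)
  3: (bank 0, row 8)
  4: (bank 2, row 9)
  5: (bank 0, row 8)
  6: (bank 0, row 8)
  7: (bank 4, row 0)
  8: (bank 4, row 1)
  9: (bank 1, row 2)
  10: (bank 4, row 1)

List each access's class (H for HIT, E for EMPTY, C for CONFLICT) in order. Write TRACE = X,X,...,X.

  [0] b3 r5: no row ⇒ E
  [1] b3 r5: had r5 ⇒ H
  [2] b3 r5: had r5 ⇒ H
  [3] b0 r8: no row ⇒ E
  [4] b2 r9: no row ⇒ E
  [5] b0 r8: had r8 ⇒ H
  [6] b0 r8: had r8 ⇒ H
  [7] b4 r0: no row ⇒ E
  [8] b4 r1: had r0 ⇒ C
  [9] b1 r2: no row ⇒ E
  [10] b4 r1: had r1 ⇒ H

TRACE = E,H,H,E,E,H,H,E,C,E,H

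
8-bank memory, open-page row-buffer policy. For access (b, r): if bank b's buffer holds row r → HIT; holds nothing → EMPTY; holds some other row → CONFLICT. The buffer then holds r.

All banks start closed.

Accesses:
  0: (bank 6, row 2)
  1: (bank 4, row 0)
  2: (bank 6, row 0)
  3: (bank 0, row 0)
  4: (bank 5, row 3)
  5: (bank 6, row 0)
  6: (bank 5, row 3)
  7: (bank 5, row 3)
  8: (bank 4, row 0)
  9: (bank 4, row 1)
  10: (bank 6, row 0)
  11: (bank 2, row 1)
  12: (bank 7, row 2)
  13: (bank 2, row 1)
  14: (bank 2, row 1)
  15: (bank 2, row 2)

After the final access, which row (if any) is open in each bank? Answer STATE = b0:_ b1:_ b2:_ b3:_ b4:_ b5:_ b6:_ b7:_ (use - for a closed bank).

  [0] b6 r2: no row ⇒ E
  [1] b4 r0: no row ⇒ E
  [2] b6 r0: had r2 ⇒ C
  [3] b0 r0: no row ⇒ E
  [4] b5 r3: no row ⇒ E
  [5] b6 r0: had r0 ⇒ H
  [6] b5 r3: had r3 ⇒ H
  [7] b5 r3: had r3 ⇒ H
  [8] b4 r0: had r0 ⇒ H
  [9] b4 r1: had r0 ⇒ C
  [10] b6 r0: had r0 ⇒ H
  [11] b2 r1: no row ⇒ E
  [12] b7 r2: no row ⇒ E
  [13] b2 r1: had r1 ⇒ H
  [14] b2 r1: had r1 ⇒ H
  [15] b2 r2: had r1 ⇒ C

STATE = b0:0 b1:- b2:2 b3:- b4:1 b5:3 b6:0 b7:2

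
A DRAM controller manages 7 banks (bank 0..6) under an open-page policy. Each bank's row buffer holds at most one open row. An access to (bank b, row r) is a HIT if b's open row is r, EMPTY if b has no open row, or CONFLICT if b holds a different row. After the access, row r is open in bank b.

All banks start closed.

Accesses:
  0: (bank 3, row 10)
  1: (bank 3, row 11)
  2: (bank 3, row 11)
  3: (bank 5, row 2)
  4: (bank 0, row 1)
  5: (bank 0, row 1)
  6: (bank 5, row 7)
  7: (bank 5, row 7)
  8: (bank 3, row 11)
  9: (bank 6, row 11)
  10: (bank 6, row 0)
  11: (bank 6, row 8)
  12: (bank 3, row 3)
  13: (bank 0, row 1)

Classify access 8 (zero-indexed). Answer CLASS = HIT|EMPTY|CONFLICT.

  [0] b3 r10: no row ⇒ E
  [1] b3 r11: had r10 ⇒ C
  [2] b3 r11: had r11 ⇒ H
  [3] b5 r2: no row ⇒ E
  [4] b0 r1: no row ⇒ E
  [5] b0 r1: had r1 ⇒ H
  [6] b5 r7: had r2 ⇒ C
  [7] b5 r7: had r7 ⇒ H
  [8] b3 r11: had r11 ⇒ H
  [9] b6 r11: no row ⇒ E
  [10] b6 r0: had r11 ⇒ C
  [11] b6 r8: had r0 ⇒ C
  [12] b3 r3: had r11 ⇒ C
  [13] b0 r1: had r1 ⇒ H

CLASS = HIT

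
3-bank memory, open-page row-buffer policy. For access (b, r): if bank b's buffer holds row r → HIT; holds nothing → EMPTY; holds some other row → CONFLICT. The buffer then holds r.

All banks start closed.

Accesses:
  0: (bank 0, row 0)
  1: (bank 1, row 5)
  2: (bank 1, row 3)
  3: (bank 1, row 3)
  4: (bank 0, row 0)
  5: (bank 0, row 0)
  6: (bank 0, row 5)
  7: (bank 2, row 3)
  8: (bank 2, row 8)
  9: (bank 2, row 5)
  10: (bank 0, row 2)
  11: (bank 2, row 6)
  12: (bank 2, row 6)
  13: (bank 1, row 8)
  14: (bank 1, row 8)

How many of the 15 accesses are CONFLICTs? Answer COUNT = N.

COUNT = 7

0: bank 0 row 0 — prev None → EMPTY
1: bank 1 row 5 — prev None → EMPTY
2: bank 1 row 3 — prev 5 → CONFLICT
3: bank 1 row 3 — prev 3 → HIT
4: bank 0 row 0 — prev 0 → HIT
5: bank 0 row 0 — prev 0 → HIT
6: bank 0 row 5 — prev 0 → CONFLICT
7: bank 2 row 3 — prev None → EMPTY
8: bank 2 row 8 — prev 3 → CONFLICT
9: bank 2 row 5 — prev 8 → CONFLICT
10: bank 0 row 2 — prev 5 → CONFLICT
11: bank 2 row 6 — prev 5 → CONFLICT
12: bank 2 row 6 — prev 6 → HIT
13: bank 1 row 8 — prev 3 → CONFLICT
14: bank 1 row 8 — prev 8 → HIT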